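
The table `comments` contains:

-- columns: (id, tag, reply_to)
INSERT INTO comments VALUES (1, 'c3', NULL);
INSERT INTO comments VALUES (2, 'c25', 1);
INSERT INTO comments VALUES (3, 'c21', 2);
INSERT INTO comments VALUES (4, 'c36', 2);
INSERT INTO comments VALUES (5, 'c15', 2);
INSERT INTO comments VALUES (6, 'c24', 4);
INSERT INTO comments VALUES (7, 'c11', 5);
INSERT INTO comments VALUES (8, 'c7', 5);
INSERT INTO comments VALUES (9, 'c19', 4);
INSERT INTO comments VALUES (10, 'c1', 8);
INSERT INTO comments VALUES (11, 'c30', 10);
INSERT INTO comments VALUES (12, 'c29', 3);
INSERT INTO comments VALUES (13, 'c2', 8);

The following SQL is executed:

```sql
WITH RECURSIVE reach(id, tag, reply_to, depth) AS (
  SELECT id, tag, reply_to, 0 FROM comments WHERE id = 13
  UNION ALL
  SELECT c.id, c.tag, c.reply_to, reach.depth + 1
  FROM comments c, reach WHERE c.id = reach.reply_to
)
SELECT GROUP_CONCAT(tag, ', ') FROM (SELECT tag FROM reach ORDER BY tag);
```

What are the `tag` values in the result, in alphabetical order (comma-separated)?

Base: id=13 (c2), reply_to=8, depth 0.
Iteration 1: join on id=8 -> c7 (id 8, reply_to=5, depth 1).
Iteration 2: join on id=5 -> c15 (id 5, reply_to=2, depth 2).
Iteration 3: join on id=2 -> c25 (id 2, reply_to=1, depth 3).
Iteration 4: join on id=1 -> c3 (id 1, reply_to=NULL, depth 4).
Iteration 5: reply_to is NULL; no match; recursion stops.

c15, c2, c25, c3, c7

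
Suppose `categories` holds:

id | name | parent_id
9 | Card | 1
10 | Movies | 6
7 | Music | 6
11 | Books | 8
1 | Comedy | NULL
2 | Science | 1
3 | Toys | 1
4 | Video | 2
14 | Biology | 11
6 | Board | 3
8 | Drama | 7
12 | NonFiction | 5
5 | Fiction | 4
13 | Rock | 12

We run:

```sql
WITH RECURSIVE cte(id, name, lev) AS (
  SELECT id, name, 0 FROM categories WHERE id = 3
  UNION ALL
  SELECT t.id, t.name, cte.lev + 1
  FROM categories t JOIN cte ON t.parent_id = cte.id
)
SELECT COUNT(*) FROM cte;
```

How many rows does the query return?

Base: id=3 (Toys) at lev 0.
Iteration 1: rows with parent_id in {3} -> Board (id 6, lev 1).
Iteration 2: rows with parent_id in {6} -> Music (id 7, lev 2), Movies (id 10, lev 2).
Iteration 3: rows with parent_id in {7,10} -> Drama (id 8, lev 3).
Iteration 4: rows with parent_id in {8} -> Books (id 11, lev 4).
Iteration 5: rows with parent_id in {11} -> Biology (id 14, lev 5).
Iteration 6: no rows with parent_id in {14}; recursion stops.
Total rows emitted: 7.

7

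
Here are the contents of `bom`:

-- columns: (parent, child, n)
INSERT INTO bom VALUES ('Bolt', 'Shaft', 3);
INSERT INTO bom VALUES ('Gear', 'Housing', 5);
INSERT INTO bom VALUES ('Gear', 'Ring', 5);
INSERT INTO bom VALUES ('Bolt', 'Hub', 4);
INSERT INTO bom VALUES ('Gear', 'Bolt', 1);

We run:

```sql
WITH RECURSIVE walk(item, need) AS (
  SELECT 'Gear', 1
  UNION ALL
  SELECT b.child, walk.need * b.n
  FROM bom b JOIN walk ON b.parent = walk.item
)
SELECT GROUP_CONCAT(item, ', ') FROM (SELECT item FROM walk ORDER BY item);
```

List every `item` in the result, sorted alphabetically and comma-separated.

Bolt, Gear, Housing, Hub, Ring, Shaft

Base: (Gear, need=1).
Iteration 1: components of {Gear} -> Bolt = 1*1 = 1, Housing = 1*5 = 5, Ring = 1*5 = 5.
Iteration 2: components of {Bolt,Housing,Ring} -> Hub = 1*4 = 4, Shaft = 1*3 = 3.
Iteration 3: no further components; recursion stops.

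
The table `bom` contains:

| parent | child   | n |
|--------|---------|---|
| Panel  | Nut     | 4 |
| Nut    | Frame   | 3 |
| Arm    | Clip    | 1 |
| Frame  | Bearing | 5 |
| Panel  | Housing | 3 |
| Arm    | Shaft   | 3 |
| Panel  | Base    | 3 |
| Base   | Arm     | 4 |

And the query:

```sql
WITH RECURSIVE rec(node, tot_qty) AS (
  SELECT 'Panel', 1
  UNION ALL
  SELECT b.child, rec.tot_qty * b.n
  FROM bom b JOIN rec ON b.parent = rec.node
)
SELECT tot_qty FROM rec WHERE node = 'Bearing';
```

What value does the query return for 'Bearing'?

60

Base: (Panel, tot_qty=1).
Iteration 1: components of {Panel} -> Base = 1*3 = 3, Housing = 1*3 = 3, Nut = 1*4 = 4.
Iteration 2: components of {Base,Housing,Nut} -> Arm = 3*4 = 12, Frame = 4*3 = 12.
Iteration 3: components of {Arm,Frame} -> Bearing = 12*5 = 60, Clip = 12*1 = 12, Shaft = 12*3 = 36.
Iteration 4: no further components; recursion stops.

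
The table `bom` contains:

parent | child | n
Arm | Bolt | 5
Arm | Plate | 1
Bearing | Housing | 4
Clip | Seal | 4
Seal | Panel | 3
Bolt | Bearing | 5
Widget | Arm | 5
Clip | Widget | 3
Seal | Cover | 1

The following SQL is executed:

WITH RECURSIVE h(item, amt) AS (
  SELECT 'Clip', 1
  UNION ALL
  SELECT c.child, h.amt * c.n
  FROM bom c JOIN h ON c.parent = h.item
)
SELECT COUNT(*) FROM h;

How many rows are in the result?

10

Base: (Clip, amt=1).
Iteration 1: components of {Clip} -> Seal = 1*4 = 4, Widget = 1*3 = 3.
Iteration 2: components of {Seal,Widget} -> Arm = 3*5 = 15, Cover = 4*1 = 4, Panel = 4*3 = 12.
Iteration 3: components of {Arm,Cover,Panel} -> Bolt = 15*5 = 75, Plate = 15*1 = 15.
Iteration 4: components of {Bolt,Plate} -> Bearing = 75*5 = 375.
Iteration 5: components of {Bearing} -> Housing = 375*4 = 1500.
Iteration 6: no further components; recursion stops.
Total rows emitted: 10.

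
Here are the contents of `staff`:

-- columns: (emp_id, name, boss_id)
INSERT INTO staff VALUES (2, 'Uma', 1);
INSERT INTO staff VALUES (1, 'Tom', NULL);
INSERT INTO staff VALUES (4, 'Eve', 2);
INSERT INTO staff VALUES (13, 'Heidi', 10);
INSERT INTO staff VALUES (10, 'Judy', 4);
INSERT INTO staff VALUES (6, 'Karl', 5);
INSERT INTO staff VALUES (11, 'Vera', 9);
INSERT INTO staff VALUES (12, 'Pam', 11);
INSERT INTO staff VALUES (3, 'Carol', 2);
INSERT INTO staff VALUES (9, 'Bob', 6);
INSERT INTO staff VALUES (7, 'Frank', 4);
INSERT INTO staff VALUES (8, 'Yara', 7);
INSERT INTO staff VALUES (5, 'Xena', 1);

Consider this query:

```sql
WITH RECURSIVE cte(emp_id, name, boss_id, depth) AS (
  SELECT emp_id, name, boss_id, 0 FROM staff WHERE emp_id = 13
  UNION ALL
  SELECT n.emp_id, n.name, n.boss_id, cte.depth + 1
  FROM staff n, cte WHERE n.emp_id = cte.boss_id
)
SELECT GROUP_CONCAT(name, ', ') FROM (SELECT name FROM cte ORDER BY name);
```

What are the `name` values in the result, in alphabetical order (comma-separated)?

Eve, Heidi, Judy, Tom, Uma

Base: emp_id=13 (Heidi), boss_id=10, depth 0.
Iteration 1: join on emp_id=10 -> Judy (id 10, boss_id=4, depth 1).
Iteration 2: join on emp_id=4 -> Eve (id 4, boss_id=2, depth 2).
Iteration 3: join on emp_id=2 -> Uma (id 2, boss_id=1, depth 3).
Iteration 4: join on emp_id=1 -> Tom (id 1, boss_id=NULL, depth 4).
Iteration 5: boss_id is NULL; no match; recursion stops.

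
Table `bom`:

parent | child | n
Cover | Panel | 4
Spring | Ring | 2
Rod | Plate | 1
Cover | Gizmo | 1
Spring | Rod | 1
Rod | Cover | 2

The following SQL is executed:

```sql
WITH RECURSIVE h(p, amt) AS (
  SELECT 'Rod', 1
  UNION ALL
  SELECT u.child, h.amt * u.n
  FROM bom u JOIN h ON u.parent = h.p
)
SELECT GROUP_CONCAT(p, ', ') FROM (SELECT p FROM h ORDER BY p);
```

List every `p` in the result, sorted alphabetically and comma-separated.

Cover, Gizmo, Panel, Plate, Rod

Base: (Rod, amt=1).
Iteration 1: components of {Rod} -> Cover = 1*2 = 2, Plate = 1*1 = 1.
Iteration 2: components of {Cover,Plate} -> Gizmo = 2*1 = 2, Panel = 2*4 = 8.
Iteration 3: no further components; recursion stops.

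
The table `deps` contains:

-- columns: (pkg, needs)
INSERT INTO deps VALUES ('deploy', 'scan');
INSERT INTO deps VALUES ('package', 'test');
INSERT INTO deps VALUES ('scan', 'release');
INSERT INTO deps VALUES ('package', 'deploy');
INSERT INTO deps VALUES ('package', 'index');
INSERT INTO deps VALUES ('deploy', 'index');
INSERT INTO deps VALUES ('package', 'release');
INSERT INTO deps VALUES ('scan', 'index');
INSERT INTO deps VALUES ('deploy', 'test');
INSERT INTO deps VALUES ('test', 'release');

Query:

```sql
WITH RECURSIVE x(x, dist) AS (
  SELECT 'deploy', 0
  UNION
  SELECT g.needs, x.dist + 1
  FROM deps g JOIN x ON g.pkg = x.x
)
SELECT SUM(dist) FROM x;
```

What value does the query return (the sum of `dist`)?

Base: (deploy, dist=0).
Iteration 1: edges from {deploy} -> (index, dist=1), (scan, dist=1), (test, dist=1).
Iteration 2: edges from {index,scan,test} -> (index, dist=2), (release, dist=2). [UNION drops 1 duplicate row(s)]
Iteration 3: no outgoing edges from {index,release}; recursion stops.
SUM(dist) = 0 + 1 + 1 + 1 + 2 + 2 = 7.

7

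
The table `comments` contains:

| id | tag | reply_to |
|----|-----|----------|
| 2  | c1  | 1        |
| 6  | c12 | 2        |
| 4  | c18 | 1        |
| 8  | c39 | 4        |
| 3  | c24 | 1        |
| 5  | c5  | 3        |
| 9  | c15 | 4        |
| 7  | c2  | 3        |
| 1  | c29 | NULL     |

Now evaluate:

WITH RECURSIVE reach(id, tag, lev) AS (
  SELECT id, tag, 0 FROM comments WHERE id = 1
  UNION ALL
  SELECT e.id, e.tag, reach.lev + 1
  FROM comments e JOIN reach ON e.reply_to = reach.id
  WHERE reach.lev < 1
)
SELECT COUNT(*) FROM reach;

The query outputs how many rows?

4

Base: id=1 (c29) at lev 0.
Iteration 1: rows with reply_to in {1} -> c1 (id 2, lev 1), c24 (id 3, lev 1), c18 (id 4, lev 1).
Iteration 2: lev < 1 fails for all current rows; recursion stops.
Total rows emitted: 4.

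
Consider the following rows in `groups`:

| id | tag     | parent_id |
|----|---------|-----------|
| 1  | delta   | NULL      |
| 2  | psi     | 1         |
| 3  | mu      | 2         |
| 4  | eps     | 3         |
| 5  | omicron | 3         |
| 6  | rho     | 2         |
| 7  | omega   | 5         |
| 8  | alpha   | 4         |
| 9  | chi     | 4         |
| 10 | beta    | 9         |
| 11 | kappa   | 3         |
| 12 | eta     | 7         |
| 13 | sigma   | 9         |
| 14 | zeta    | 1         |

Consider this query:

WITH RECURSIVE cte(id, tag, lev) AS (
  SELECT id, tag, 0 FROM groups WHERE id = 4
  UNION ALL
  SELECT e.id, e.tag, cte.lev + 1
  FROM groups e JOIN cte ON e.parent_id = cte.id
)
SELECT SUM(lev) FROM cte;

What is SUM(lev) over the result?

Base: id=4 (eps) at lev 0.
Iteration 1: rows with parent_id in {4} -> alpha (id 8, lev 1), chi (id 9, lev 1).
Iteration 2: rows with parent_id in {8,9} -> beta (id 10, lev 2), sigma (id 13, lev 2).
Iteration 3: no rows with parent_id in {10,13}; recursion stops.
SUM(lev) = 0 + 1 + 1 + 2 + 2 = 6.

6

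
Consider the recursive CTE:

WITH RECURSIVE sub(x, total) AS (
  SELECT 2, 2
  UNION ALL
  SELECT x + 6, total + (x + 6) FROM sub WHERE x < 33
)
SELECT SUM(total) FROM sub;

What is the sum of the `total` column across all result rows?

Base: x=2, total=2.
Iteration 1: 2 < 33 holds -> x = 2 + 6 = 8, total = 2 + 8 = 10.
Iteration 2: 8 < 33 holds -> x = 8 + 6 = 14, total = 10 + 14 = 24.
Iteration 3: 14 < 33 holds -> x = 14 + 6 = 20, total = 24 + 20 = 44.
Iteration 4: 20 < 33 holds -> x = 20 + 6 = 26, total = 44 + 26 = 70.
Iteration 5: 26 < 33 holds -> x = 26 + 6 = 32, total = 70 + 32 = 102.
Iteration 6: 32 < 33 holds -> x = 32 + 6 = 38, total = 102 + 38 = 140.
Iteration 7: 38 < 33 fails; recursion stops.
SUM(total) = 2 + 10 + 24 + 44 + 70 + 102 + 140 = 392.

392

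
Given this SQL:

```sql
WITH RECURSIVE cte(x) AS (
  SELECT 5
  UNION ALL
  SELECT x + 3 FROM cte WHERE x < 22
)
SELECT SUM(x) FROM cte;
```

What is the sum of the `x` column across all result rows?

98

Base: x=5.
Iteration 1: 5 < 22 holds -> x = 5 + 3 = 8.
Iteration 2: 8 < 22 holds -> x = 8 + 3 = 11.
Iteration 3: 11 < 22 holds -> x = 11 + 3 = 14.
Iteration 4: 14 < 22 holds -> x = 14 + 3 = 17.
Iteration 5: 17 < 22 holds -> x = 17 + 3 = 20.
Iteration 6: 20 < 22 holds -> x = 20 + 3 = 23.
Iteration 7: 23 < 22 fails; recursion stops.
SUM(x) = 5 + 8 + 11 + 14 + 17 + 20 + 23 = 98.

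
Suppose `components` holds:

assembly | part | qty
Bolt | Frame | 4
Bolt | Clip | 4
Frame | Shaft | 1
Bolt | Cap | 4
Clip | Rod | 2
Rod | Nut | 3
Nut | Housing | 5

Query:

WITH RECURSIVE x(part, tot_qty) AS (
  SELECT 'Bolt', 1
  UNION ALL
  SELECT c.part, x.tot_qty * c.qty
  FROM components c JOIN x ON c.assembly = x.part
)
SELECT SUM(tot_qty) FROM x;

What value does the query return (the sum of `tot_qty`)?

169

Base: (Bolt, tot_qty=1).
Iteration 1: components of {Bolt} -> Cap = 1*4 = 4, Clip = 1*4 = 4, Frame = 1*4 = 4.
Iteration 2: components of {Cap,Clip,Frame} -> Rod = 4*2 = 8, Shaft = 4*1 = 4.
Iteration 3: components of {Rod,Shaft} -> Nut = 8*3 = 24.
Iteration 4: components of {Nut} -> Housing = 24*5 = 120.
Iteration 5: no further components; recursion stops.
SUM(tot_qty) = 1 + 4 + 4 + 4 + 4 + 8 + 24 + 120 = 169.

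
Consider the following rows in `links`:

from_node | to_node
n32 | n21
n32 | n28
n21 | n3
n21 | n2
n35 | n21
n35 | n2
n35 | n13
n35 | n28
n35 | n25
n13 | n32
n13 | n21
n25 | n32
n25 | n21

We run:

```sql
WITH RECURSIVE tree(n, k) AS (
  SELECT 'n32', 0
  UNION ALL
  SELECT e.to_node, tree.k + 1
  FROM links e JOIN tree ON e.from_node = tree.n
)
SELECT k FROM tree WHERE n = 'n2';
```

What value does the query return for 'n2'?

2

Base: (n32, k=0).
Iteration 1: edges from {n32} -> (n21, k=1), (n28, k=1).
Iteration 2: edges from {n21,n28} -> (n2, k=2), (n3, k=2).
Iteration 3: no outgoing edges from {n2,n3}; recursion stops.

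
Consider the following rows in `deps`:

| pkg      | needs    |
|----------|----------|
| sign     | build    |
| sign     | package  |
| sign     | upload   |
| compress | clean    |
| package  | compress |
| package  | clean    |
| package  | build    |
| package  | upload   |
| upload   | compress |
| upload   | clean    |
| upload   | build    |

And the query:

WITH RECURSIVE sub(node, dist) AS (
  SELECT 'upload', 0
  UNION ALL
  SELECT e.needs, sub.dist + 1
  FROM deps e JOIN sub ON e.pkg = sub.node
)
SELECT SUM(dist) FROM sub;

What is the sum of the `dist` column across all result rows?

5

Base: (upload, dist=0).
Iteration 1: edges from {upload} -> (build, dist=1), (clean, dist=1), (compress, dist=1).
Iteration 2: edges from {build,clean,compress} -> (clean, dist=2).
Iteration 3: no outgoing edges from {clean}; recursion stops.
SUM(dist) = 0 + 1 + 1 + 1 + 2 = 5.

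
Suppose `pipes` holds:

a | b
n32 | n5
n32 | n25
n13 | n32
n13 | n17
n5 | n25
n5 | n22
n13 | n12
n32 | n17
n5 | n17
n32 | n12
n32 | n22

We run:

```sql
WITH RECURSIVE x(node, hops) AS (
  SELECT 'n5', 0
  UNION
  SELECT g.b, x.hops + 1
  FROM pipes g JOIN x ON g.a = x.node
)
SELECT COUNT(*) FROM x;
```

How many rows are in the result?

4

Base: (n5, hops=0).
Iteration 1: edges from {n5} -> (n17, hops=1), (n22, hops=1), (n25, hops=1).
Iteration 2: no outgoing edges from {n17,n22,n25}; recursion stops.
Total rows emitted: 4.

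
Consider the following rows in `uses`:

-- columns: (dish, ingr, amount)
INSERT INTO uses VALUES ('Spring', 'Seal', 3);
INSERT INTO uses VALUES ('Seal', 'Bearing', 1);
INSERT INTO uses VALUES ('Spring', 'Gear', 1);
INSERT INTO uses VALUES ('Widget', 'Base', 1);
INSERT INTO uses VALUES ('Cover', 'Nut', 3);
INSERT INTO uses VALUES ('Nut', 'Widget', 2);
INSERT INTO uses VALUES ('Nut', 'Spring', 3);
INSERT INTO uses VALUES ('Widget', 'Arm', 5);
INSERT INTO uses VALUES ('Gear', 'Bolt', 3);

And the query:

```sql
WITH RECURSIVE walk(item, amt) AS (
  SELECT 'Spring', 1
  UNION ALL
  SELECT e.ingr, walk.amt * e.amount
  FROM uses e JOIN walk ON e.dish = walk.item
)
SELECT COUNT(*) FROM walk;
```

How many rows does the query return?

Base: (Spring, amt=1).
Iteration 1: components of {Spring} -> Gear = 1*1 = 1, Seal = 1*3 = 3.
Iteration 2: components of {Gear,Seal} -> Bearing = 3*1 = 3, Bolt = 1*3 = 3.
Iteration 3: no further components; recursion stops.
Total rows emitted: 5.

5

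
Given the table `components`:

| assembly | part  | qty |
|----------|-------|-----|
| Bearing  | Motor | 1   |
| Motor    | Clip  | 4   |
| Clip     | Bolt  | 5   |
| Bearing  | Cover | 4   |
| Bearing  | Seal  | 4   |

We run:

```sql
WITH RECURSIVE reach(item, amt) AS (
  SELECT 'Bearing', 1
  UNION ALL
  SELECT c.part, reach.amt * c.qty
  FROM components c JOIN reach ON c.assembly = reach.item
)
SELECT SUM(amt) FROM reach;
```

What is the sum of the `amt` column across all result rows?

34

Base: (Bearing, amt=1).
Iteration 1: components of {Bearing} -> Cover = 1*4 = 4, Motor = 1*1 = 1, Seal = 1*4 = 4.
Iteration 2: components of {Cover,Motor,Seal} -> Clip = 1*4 = 4.
Iteration 3: components of {Clip} -> Bolt = 4*5 = 20.
Iteration 4: no further components; recursion stops.
SUM(amt) = 1 + 1 + 4 + 4 + 4 + 20 = 34.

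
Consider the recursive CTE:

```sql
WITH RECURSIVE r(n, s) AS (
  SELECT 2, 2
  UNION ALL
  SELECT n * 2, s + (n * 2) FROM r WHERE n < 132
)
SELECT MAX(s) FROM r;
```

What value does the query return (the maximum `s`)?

510

Base: n=2, s=2.
Iteration 1: 2 < 132 holds -> n = 2 * 2 = 4, s = 2 + 4 = 6.
Iteration 2: 4 < 132 holds -> n = 4 * 2 = 8, s = 6 + 8 = 14.
Iteration 3: 8 < 132 holds -> n = 8 * 2 = 16, s = 14 + 16 = 30.
Iteration 4: 16 < 132 holds -> n = 16 * 2 = 32, s = 30 + 32 = 62.
Iteration 5: 32 < 132 holds -> n = 32 * 2 = 64, s = 62 + 64 = 126.
Iteration 6: 64 < 132 holds -> n = 64 * 2 = 128, s = 126 + 128 = 254.
Iteration 7: 128 < 132 holds -> n = 128 * 2 = 256, s = 254 + 256 = 510.
Iteration 8: 256 < 132 fails; recursion stops.
s values: 2, 6, 14, 30, 62, 126, 254, 510; the maximum is 510.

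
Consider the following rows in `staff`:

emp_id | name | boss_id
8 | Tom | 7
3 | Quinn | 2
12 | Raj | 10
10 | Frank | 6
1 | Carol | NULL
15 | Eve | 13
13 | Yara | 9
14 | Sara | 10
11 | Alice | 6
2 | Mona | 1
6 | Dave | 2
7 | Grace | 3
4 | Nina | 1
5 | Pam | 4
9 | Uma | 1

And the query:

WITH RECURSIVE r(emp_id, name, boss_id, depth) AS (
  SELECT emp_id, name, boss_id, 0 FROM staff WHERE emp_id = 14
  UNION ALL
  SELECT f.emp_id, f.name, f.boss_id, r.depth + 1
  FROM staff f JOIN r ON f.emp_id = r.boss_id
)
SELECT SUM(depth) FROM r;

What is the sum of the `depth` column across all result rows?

10

Base: emp_id=14 (Sara), boss_id=10, depth 0.
Iteration 1: join on emp_id=10 -> Frank (id 10, boss_id=6, depth 1).
Iteration 2: join on emp_id=6 -> Dave (id 6, boss_id=2, depth 2).
Iteration 3: join on emp_id=2 -> Mona (id 2, boss_id=1, depth 3).
Iteration 4: join on emp_id=1 -> Carol (id 1, boss_id=NULL, depth 4).
Iteration 5: boss_id is NULL; no match; recursion stops.
SUM(depth) = 0 + 1 + 2 + 3 + 4 = 10.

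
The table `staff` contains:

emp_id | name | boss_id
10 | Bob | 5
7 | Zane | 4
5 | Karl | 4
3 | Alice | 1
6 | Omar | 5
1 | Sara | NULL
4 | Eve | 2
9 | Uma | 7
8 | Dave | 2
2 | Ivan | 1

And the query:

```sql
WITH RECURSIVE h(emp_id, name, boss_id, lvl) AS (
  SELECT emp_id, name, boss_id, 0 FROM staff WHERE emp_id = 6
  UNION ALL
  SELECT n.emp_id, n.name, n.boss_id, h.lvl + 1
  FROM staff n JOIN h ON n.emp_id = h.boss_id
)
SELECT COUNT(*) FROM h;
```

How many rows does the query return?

5

Base: emp_id=6 (Omar), boss_id=5, lvl 0.
Iteration 1: join on emp_id=5 -> Karl (id 5, boss_id=4, lvl 1).
Iteration 2: join on emp_id=4 -> Eve (id 4, boss_id=2, lvl 2).
Iteration 3: join on emp_id=2 -> Ivan (id 2, boss_id=1, lvl 3).
Iteration 4: join on emp_id=1 -> Sara (id 1, boss_id=NULL, lvl 4).
Iteration 5: boss_id is NULL; no match; recursion stops.
Total rows emitted: 5.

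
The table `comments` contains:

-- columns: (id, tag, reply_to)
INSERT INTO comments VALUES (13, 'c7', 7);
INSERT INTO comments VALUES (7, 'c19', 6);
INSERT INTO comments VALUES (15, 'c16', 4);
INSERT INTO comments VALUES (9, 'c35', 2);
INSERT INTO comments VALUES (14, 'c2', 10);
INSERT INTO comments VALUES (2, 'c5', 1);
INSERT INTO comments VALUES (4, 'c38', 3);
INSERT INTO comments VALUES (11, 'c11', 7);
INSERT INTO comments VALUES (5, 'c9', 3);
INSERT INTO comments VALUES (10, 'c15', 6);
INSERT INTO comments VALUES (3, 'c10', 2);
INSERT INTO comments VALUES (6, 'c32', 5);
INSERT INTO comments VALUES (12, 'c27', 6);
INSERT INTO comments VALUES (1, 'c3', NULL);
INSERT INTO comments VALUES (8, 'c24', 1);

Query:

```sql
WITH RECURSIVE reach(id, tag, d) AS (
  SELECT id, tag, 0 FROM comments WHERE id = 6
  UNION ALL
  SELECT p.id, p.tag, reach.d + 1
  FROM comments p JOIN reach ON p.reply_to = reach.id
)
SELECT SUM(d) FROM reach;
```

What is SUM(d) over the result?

Base: id=6 (c32) at d 0.
Iteration 1: rows with reply_to in {6} -> c19 (id 7, d 1), c15 (id 10, d 1), c27 (id 12, d 1).
Iteration 2: rows with reply_to in {7,10,12} -> c11 (id 11, d 2), c7 (id 13, d 2), c2 (id 14, d 2).
Iteration 3: no rows with reply_to in {11,13,14}; recursion stops.
SUM(d) = 0 + 1 + 1 + 1 + 2 + 2 + 2 = 9.

9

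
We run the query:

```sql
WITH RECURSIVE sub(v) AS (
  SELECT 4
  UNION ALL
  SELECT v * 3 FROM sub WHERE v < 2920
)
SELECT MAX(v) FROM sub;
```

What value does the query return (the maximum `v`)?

8748

Base: v=4.
Iteration 1: 4 < 2920 holds -> v = 4 * 3 = 12.
Iteration 2: 12 < 2920 holds -> v = 12 * 3 = 36.
Iteration 3: 36 < 2920 holds -> v = 36 * 3 = 108.
Iteration 4: 108 < 2920 holds -> v = 108 * 3 = 324.
Iteration 5: 324 < 2920 holds -> v = 324 * 3 = 972.
Iteration 6: 972 < 2920 holds -> v = 972 * 3 = 2916.
Iteration 7: 2916 < 2920 holds -> v = 2916 * 3 = 8748.
Iteration 8: 8748 < 2920 fails; recursion stops.
v values: 4, 12, 36, 108, 324, 972, 2916, 8748; the maximum is 8748.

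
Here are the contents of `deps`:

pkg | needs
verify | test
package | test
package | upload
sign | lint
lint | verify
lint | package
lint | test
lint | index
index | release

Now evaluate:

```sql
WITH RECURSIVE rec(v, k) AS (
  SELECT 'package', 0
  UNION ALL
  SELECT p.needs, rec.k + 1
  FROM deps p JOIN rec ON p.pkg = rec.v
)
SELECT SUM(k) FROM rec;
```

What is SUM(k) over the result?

Base: (package, k=0).
Iteration 1: edges from {package} -> (test, k=1), (upload, k=1).
Iteration 2: no outgoing edges from {test,upload}; recursion stops.
SUM(k) = 0 + 1 + 1 = 2.

2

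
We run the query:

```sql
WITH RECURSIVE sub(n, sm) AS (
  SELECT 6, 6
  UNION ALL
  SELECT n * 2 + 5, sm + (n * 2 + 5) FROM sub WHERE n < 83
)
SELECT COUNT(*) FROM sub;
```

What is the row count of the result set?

4

Base: n=6, sm=6.
Iteration 1: 6 < 83 holds -> n = 6 * 2 + 5 = 17, sm = 6 + 17 = 23.
Iteration 2: 17 < 83 holds -> n = 17 * 2 + 5 = 39, sm = 23 + 39 = 62.
Iteration 3: 39 < 83 holds -> n = 39 * 2 + 5 = 83, sm = 62 + 83 = 145.
Iteration 4: 83 < 83 fails; recursion stops.
Total rows emitted: 4.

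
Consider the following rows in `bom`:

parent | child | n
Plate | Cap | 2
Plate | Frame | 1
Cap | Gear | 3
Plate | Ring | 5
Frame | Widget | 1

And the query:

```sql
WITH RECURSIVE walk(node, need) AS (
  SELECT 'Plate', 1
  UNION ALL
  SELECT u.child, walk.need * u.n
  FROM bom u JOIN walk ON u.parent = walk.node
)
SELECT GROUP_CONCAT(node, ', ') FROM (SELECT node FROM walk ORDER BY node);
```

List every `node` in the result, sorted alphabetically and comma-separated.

Cap, Frame, Gear, Plate, Ring, Widget

Base: (Plate, need=1).
Iteration 1: components of {Plate} -> Cap = 1*2 = 2, Frame = 1*1 = 1, Ring = 1*5 = 5.
Iteration 2: components of {Cap,Frame,Ring} -> Gear = 2*3 = 6, Widget = 1*1 = 1.
Iteration 3: no further components; recursion stops.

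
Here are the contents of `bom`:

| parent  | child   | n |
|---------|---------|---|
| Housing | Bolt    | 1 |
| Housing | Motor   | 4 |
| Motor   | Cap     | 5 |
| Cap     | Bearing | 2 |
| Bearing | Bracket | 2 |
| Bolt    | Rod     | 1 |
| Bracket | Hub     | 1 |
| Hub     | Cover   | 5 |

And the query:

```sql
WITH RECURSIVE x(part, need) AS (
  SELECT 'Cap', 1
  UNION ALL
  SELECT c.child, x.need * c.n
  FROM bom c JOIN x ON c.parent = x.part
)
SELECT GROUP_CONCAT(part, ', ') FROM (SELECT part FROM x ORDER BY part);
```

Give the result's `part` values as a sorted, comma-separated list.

Base: (Cap, need=1).
Iteration 1: components of {Cap} -> Bearing = 1*2 = 2.
Iteration 2: components of {Bearing} -> Bracket = 2*2 = 4.
Iteration 3: components of {Bracket} -> Hub = 4*1 = 4.
Iteration 4: components of {Hub} -> Cover = 4*5 = 20.
Iteration 5: no further components; recursion stops.

Bearing, Bracket, Cap, Cover, Hub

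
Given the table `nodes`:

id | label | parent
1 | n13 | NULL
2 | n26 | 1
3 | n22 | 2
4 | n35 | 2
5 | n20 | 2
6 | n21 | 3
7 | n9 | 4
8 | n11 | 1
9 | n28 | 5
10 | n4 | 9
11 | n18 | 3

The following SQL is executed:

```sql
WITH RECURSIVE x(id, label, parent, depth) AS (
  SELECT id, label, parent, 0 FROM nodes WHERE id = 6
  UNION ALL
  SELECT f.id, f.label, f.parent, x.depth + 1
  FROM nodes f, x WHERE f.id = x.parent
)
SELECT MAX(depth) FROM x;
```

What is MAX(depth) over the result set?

3

Base: id=6 (n21), parent=3, depth 0.
Iteration 1: join on id=3 -> n22 (id 3, parent=2, depth 1).
Iteration 2: join on id=2 -> n26 (id 2, parent=1, depth 2).
Iteration 3: join on id=1 -> n13 (id 1, parent=NULL, depth 3).
Iteration 4: parent is NULL; no match; recursion stops.
depth values: 0, 1, 2, 3; the maximum is 3.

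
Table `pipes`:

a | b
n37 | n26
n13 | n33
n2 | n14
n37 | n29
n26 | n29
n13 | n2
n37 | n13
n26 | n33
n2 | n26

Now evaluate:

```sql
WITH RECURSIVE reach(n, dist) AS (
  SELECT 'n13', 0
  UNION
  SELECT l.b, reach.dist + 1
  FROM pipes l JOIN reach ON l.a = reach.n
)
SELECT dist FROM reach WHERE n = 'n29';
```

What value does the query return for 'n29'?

Base: (n13, dist=0).
Iteration 1: edges from {n13} -> (n2, dist=1), (n33, dist=1).
Iteration 2: edges from {n2,n33} -> (n14, dist=2), (n26, dist=2).
Iteration 3: edges from {n14,n26} -> (n29, dist=3), (n33, dist=3).
Iteration 4: no outgoing edges from {n29,n33}; recursion stops.

3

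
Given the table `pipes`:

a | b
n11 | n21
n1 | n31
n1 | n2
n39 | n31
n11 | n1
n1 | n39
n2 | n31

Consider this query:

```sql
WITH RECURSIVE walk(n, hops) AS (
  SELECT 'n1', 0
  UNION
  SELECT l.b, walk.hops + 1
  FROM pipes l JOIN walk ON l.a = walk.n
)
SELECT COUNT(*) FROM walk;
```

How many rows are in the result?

Base: (n1, hops=0).
Iteration 1: edges from {n1} -> (n2, hops=1), (n31, hops=1), (n39, hops=1).
Iteration 2: edges from {n2,n31,n39} -> (n31, hops=2). [UNION drops 1 duplicate row(s)]
Iteration 3: no outgoing edges from {n31}; recursion stops.
Total rows emitted: 5.

5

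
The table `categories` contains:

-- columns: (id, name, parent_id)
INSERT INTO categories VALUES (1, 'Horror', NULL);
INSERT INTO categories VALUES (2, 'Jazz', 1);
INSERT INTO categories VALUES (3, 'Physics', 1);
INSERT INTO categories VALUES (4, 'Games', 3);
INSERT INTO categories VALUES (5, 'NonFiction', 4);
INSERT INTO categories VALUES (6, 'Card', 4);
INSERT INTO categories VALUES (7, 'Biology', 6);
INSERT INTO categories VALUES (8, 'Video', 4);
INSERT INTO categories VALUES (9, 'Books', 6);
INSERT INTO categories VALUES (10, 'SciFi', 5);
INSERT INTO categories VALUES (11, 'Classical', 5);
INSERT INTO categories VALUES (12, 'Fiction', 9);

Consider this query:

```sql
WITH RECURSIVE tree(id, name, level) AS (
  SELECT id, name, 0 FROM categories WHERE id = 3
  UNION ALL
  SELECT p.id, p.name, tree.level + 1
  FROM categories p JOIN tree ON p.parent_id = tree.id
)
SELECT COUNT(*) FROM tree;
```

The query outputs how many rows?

10

Base: id=3 (Physics) at level 0.
Iteration 1: rows with parent_id in {3} -> Games (id 4, level 1).
Iteration 2: rows with parent_id in {4} -> NonFiction (id 5, level 2), Card (id 6, level 2), Video (id 8, level 2).
Iteration 3: rows with parent_id in {5,6,8} -> Biology (id 7, level 3), Books (id 9, level 3), SciFi (id 10, level 3), Classical (id 11, level 3).
Iteration 4: rows with parent_id in {7,9,10,11} -> Fiction (id 12, level 4).
Iteration 5: no rows with parent_id in {12}; recursion stops.
Total rows emitted: 10.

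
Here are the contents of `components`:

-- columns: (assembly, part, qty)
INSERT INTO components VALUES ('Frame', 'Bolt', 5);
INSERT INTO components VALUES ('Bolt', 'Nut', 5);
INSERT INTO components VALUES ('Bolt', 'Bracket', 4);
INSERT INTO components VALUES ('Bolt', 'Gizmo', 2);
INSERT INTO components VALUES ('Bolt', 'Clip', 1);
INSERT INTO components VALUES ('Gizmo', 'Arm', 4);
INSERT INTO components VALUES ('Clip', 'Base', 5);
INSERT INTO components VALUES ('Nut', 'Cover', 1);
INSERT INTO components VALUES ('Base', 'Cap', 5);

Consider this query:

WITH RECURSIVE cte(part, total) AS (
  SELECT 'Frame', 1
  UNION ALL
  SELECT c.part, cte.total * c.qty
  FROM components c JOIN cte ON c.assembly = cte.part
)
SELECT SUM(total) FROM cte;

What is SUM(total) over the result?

281

Base: (Frame, total=1).
Iteration 1: components of {Frame} -> Bolt = 1*5 = 5.
Iteration 2: components of {Bolt} -> Bracket = 5*4 = 20, Clip = 5*1 = 5, Gizmo = 5*2 = 10, Nut = 5*5 = 25.
Iteration 3: components of {Bracket,Clip,Gizmo,Nut} -> Arm = 10*4 = 40, Base = 5*5 = 25, Cover = 25*1 = 25.
Iteration 4: components of {Arm,Base,Cover} -> Cap = 25*5 = 125.
Iteration 5: no further components; recursion stops.
SUM(total) = 1 + 5 + 25 + 20 + 10 + 5 + 25 + 40 + 25 + 125 = 281.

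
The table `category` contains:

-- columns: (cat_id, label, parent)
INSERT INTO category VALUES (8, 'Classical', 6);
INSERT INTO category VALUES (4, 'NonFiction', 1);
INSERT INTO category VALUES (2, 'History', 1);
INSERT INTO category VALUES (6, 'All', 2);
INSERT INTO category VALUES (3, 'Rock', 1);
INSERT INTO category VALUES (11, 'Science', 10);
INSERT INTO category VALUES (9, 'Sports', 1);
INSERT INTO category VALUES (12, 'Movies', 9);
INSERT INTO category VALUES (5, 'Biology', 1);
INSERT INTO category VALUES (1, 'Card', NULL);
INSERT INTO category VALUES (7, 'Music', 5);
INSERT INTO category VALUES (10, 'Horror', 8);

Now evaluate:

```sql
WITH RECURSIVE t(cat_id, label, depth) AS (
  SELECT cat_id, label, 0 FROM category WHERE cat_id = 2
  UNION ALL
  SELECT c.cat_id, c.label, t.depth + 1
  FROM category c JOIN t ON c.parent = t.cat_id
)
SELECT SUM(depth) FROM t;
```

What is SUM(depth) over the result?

Base: cat_id=2 (History) at depth 0.
Iteration 1: rows with parent in {2} -> All (id 6, depth 1).
Iteration 2: rows with parent in {6} -> Classical (id 8, depth 2).
Iteration 3: rows with parent in {8} -> Horror (id 10, depth 3).
Iteration 4: rows with parent in {10} -> Science (id 11, depth 4).
Iteration 5: no rows with parent in {11}; recursion stops.
SUM(depth) = 0 + 1 + 2 + 3 + 4 = 10.

10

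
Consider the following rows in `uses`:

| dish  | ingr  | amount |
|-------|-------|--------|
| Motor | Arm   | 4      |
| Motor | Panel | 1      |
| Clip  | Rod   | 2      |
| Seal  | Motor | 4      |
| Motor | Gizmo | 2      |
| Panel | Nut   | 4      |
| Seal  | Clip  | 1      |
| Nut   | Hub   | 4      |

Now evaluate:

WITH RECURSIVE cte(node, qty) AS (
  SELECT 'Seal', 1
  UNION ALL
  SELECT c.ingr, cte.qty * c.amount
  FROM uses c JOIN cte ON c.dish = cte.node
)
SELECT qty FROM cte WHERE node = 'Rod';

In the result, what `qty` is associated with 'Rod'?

Base: (Seal, qty=1).
Iteration 1: components of {Seal} -> Clip = 1*1 = 1, Motor = 1*4 = 4.
Iteration 2: components of {Clip,Motor} -> Arm = 4*4 = 16, Gizmo = 4*2 = 8, Panel = 4*1 = 4, Rod = 1*2 = 2.
Iteration 3: components of {Arm,Gizmo,Panel,Rod} -> Nut = 4*4 = 16.
Iteration 4: components of {Nut} -> Hub = 16*4 = 64.
Iteration 5: no further components; recursion stops.

2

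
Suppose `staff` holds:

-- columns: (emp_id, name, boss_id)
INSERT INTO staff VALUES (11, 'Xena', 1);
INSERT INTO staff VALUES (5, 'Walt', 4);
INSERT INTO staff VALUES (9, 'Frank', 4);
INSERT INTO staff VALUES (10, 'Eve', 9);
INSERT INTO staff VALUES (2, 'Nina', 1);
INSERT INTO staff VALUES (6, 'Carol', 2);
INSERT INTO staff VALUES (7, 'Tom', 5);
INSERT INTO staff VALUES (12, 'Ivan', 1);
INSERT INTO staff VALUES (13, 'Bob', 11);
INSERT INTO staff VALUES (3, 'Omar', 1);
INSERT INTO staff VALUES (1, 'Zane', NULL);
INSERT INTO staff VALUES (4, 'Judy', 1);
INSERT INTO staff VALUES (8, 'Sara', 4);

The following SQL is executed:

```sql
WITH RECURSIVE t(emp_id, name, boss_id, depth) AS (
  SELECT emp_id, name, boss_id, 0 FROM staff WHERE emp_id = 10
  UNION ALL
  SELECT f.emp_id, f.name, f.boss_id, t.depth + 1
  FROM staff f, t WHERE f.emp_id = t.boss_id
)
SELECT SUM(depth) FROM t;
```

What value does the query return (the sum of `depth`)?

Base: emp_id=10 (Eve), boss_id=9, depth 0.
Iteration 1: join on emp_id=9 -> Frank (id 9, boss_id=4, depth 1).
Iteration 2: join on emp_id=4 -> Judy (id 4, boss_id=1, depth 2).
Iteration 3: join on emp_id=1 -> Zane (id 1, boss_id=NULL, depth 3).
Iteration 4: boss_id is NULL; no match; recursion stops.
SUM(depth) = 0 + 1 + 2 + 3 = 6.

6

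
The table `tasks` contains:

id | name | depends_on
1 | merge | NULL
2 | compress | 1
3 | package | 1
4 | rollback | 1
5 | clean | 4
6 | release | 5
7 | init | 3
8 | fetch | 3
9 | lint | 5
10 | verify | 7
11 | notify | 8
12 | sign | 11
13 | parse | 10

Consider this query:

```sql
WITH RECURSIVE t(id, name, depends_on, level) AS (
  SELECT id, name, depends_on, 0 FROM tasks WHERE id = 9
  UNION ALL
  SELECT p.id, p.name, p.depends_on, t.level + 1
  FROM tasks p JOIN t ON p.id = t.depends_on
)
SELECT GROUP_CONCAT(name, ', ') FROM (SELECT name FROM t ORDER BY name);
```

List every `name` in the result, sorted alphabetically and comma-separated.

clean, lint, merge, rollback

Base: id=9 (lint), depends_on=5, level 0.
Iteration 1: join on id=5 -> clean (id 5, depends_on=4, level 1).
Iteration 2: join on id=4 -> rollback (id 4, depends_on=1, level 2).
Iteration 3: join on id=1 -> merge (id 1, depends_on=NULL, level 3).
Iteration 4: depends_on is NULL; no match; recursion stops.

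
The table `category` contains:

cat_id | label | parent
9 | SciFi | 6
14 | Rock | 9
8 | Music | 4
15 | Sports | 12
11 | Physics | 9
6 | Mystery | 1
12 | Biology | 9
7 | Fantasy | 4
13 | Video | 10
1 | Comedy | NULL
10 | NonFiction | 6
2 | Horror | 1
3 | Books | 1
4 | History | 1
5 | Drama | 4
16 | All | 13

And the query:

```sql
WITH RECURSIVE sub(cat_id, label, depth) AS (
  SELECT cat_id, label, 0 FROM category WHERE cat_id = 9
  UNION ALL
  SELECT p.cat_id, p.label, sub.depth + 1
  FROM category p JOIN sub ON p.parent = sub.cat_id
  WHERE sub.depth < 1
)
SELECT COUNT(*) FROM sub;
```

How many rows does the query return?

4

Base: cat_id=9 (SciFi) at depth 0.
Iteration 1: rows with parent in {9} -> Physics (id 11, depth 1), Biology (id 12, depth 1), Rock (id 14, depth 1).
Iteration 2: depth < 1 fails for all current rows; recursion stops.
Total rows emitted: 4.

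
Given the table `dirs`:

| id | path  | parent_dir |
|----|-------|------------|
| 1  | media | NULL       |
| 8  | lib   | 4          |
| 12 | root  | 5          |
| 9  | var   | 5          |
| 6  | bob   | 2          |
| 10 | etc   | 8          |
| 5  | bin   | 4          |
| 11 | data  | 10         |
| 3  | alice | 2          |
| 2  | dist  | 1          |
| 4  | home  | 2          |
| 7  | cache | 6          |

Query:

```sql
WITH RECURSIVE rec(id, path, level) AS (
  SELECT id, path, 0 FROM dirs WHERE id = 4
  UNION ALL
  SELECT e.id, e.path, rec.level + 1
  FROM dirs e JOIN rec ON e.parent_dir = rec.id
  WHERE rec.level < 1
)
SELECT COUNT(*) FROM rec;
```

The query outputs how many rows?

3

Base: id=4 (home) at level 0.
Iteration 1: rows with parent_dir in {4} -> bin (id 5, level 1), lib (id 8, level 1).
Iteration 2: level < 1 fails for all current rows; recursion stops.
Total rows emitted: 3.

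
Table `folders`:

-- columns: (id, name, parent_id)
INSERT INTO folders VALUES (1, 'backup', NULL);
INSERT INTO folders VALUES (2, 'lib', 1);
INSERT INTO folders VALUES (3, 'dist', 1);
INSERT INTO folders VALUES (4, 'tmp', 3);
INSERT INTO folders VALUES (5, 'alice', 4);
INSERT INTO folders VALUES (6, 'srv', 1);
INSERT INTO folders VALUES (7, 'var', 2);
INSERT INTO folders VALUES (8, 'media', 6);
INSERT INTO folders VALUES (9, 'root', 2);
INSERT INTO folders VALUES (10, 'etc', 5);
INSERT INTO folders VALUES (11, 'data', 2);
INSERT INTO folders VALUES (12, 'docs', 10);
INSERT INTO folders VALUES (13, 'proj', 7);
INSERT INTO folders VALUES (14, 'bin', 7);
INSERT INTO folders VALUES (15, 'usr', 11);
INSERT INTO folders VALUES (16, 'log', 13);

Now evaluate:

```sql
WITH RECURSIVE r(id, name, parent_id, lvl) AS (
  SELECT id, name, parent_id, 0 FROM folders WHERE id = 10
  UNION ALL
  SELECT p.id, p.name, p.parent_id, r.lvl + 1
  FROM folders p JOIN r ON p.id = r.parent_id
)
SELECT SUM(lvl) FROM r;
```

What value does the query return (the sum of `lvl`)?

10

Base: id=10 (etc), parent_id=5, lvl 0.
Iteration 1: join on id=5 -> alice (id 5, parent_id=4, lvl 1).
Iteration 2: join on id=4 -> tmp (id 4, parent_id=3, lvl 2).
Iteration 3: join on id=3 -> dist (id 3, parent_id=1, lvl 3).
Iteration 4: join on id=1 -> backup (id 1, parent_id=NULL, lvl 4).
Iteration 5: parent_id is NULL; no match; recursion stops.
SUM(lvl) = 0 + 1 + 2 + 3 + 4 = 10.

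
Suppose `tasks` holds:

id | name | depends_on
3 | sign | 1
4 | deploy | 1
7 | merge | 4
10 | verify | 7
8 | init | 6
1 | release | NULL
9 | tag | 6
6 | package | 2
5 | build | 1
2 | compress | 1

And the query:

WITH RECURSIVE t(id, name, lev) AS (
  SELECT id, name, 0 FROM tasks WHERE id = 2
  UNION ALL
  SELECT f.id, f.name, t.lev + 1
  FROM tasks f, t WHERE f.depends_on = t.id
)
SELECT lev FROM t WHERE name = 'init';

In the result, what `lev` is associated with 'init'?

Base: id=2 (compress) at lev 0.
Iteration 1: rows with depends_on in {2} -> package (id 6, lev 1).
Iteration 2: rows with depends_on in {6} -> init (id 8, lev 2), tag (id 9, lev 2).
Iteration 3: no rows with depends_on in {8,9}; recursion stops.

2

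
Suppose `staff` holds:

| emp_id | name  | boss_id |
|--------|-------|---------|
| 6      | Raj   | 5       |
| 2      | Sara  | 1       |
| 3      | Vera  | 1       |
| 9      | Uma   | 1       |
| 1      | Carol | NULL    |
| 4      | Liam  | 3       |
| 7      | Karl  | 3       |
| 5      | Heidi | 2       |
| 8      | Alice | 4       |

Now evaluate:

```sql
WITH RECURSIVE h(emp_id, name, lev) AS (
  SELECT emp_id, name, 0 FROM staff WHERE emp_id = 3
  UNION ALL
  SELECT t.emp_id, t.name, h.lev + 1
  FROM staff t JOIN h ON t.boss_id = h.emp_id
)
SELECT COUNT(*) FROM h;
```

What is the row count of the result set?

Base: emp_id=3 (Vera) at lev 0.
Iteration 1: rows with boss_id in {3} -> Liam (id 4, lev 1), Karl (id 7, lev 1).
Iteration 2: rows with boss_id in {4,7} -> Alice (id 8, lev 2).
Iteration 3: no rows with boss_id in {8}; recursion stops.
Total rows emitted: 4.

4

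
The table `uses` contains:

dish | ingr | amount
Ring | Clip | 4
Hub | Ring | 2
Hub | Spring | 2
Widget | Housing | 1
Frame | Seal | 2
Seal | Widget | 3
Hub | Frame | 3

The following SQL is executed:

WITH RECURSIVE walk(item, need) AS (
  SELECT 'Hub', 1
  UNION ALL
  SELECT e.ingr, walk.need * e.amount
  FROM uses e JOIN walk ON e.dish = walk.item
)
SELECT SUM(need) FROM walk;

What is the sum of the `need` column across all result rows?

58

Base: (Hub, need=1).
Iteration 1: components of {Hub} -> Frame = 1*3 = 3, Ring = 1*2 = 2, Spring = 1*2 = 2.
Iteration 2: components of {Frame,Ring,Spring} -> Clip = 2*4 = 8, Seal = 3*2 = 6.
Iteration 3: components of {Clip,Seal} -> Widget = 6*3 = 18.
Iteration 4: components of {Widget} -> Housing = 18*1 = 18.
Iteration 5: no further components; recursion stops.
SUM(need) = 1 + 3 + 2 + 2 + 6 + 8 + 18 + 18 = 58.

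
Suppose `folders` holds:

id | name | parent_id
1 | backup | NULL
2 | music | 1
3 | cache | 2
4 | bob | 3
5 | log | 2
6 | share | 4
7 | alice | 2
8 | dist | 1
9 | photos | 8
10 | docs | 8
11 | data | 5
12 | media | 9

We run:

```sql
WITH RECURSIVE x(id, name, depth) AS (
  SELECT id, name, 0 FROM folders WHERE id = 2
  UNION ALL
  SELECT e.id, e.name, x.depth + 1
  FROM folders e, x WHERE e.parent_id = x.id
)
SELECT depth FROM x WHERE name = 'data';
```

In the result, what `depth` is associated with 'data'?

Base: id=2 (music) at depth 0.
Iteration 1: rows with parent_id in {2} -> cache (id 3, depth 1), log (id 5, depth 1), alice (id 7, depth 1).
Iteration 2: rows with parent_id in {3,5,7} -> bob (id 4, depth 2), data (id 11, depth 2).
Iteration 3: rows with parent_id in {4,11} -> share (id 6, depth 3).
Iteration 4: no rows with parent_id in {6}; recursion stops.

2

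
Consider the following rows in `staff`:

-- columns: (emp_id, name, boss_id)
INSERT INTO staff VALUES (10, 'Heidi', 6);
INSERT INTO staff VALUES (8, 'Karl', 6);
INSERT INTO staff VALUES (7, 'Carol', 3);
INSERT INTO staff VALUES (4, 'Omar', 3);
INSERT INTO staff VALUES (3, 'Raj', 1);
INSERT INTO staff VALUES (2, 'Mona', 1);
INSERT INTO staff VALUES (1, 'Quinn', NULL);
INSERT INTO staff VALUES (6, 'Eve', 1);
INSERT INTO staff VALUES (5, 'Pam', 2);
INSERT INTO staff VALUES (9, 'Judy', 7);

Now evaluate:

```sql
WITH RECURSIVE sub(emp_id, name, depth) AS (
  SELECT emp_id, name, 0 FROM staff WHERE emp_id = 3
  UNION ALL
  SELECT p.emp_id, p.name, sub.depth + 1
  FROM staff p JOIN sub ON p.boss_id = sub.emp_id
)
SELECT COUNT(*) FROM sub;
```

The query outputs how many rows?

4

Base: emp_id=3 (Raj) at depth 0.
Iteration 1: rows with boss_id in {3} -> Omar (id 4, depth 1), Carol (id 7, depth 1).
Iteration 2: rows with boss_id in {4,7} -> Judy (id 9, depth 2).
Iteration 3: no rows with boss_id in {9}; recursion stops.
Total rows emitted: 4.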